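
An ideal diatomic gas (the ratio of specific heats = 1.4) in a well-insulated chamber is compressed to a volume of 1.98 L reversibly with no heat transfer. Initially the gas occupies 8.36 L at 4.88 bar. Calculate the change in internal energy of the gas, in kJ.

ΔU ≈ 7.95 kJ

P₂ = P₁(V₁/V₂)^γ = 4.88×(8.36/1.98)^(1.4) = 36.66 bar.
For a reversible adiabat, W_by_gas = (P₁V₁ − P₂V₂)/(γ−1).
W_by = (488000×0.00836 − 3.666×10^6×0.00198) / (0.4) = -7947 J.
Q = 0 ⇒ ΔU = −W_by = 7947 J.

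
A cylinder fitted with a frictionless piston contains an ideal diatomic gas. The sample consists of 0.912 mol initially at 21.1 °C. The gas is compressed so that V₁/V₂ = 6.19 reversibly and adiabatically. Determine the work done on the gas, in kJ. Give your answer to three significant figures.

Adiabatic: T₁V₁^(γ−1) = T₂V₂^(γ−1) ⇒ T₂ = T₁ (V₁/V₂)^(γ−1).
γ = 7/5 for a diatomic ideal gas, so γ−1 = 2/5.
T₁ = 21.1 °C = 294.2 K.
T₂ = 294.2 × 6.19^(2/5) = 610.1 K.
Q = 0, so ΔU = W_on_gas = nCᵥΔT with Cᵥ = R/(γ−1) = 20.79 J/(mol·K).
ΔU = 0.912 × 20.79 × (610.1 − 294.2) = 5987 J.

W ≈ 5.99 kJ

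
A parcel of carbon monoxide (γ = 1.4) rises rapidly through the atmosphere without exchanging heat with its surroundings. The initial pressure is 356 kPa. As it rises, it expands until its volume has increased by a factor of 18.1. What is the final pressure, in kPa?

Since PV^γ is constant along a reversible adiabat, P₂ = P₁ (V₁/V₂)^γ.
P₂ = 356 × (1/18.1)^(1.4) = 6.176 kPa.

P₂ ≈ 6.18 kPa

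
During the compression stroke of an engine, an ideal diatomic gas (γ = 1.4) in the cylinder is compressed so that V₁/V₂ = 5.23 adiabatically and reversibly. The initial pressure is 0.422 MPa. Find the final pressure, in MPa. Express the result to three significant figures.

Since PV^γ is constant along a reversible adiabat, P₂ = P₁ (V₁/V₂)^γ.
P₂ = 0.422 × 5.23^(1.4) = 4.278 MPa.

P₂ ≈ 4.28 MPa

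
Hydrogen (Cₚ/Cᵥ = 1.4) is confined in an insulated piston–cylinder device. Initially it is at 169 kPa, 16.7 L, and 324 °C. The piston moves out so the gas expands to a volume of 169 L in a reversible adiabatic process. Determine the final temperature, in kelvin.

Adiabatic: T₁V₁^(γ−1) = T₂V₂^(γ−1) ⇒ T₂ = T₁ (V₁/V₂)^(γ−1).
T₁ = 324 °C = 597.1 K.
T₂ = 597.1 × (16.7/169)^(0.4) = 236.6 K.

T₂ ≈ 237 K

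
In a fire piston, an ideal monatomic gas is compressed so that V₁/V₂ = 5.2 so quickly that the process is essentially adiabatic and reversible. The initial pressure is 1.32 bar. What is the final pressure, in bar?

P₂ ≈ 20.6 bar

Since PV^γ is constant along a reversible adiabat, P₂ = P₁ (V₁/V₂)^γ.
For a monatomic ideal gas γ = 5/3.
P₂ = 1.32 × 5.2^(5/3) = 20.6 bar.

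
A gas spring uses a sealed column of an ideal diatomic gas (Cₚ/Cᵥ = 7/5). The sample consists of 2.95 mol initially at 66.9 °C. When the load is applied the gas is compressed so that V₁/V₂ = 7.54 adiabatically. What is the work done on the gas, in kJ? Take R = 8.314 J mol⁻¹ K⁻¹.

W ≈ 25.9 kJ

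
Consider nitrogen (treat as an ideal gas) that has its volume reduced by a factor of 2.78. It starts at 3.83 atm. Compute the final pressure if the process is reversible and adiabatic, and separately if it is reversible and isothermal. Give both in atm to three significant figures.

adiabatic: 16.0 atm; isothermal: 10.6 atm

For a diatomic ideal gas γ = 7/5.
Isothermal: P₂ = P₁(V₁/V₂) = 3.83×2.78 = 10.65 atm.
Adiabatic: P₂ = P₁(V₁/V₂)^γ = 3.83×2.78^(7/5) = 16.03 atm.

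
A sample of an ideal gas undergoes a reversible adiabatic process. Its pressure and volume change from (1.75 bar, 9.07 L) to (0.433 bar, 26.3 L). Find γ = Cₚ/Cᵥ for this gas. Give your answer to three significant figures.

PV^γ = const ⇒ γ = ln(P₂/P₁) / ln(V₁/V₂).
γ = ln(0.433/1.75) / ln(9.07/26.3) = 1.312.

γ ≈ 1.31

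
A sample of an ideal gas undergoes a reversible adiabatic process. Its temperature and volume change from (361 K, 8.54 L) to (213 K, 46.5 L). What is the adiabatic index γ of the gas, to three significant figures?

TV^(γ−1) = const ⇒ γ − 1 = ln(T₂/T₁) / ln(V₁/V₂).
γ = 1 + ln(213/361) / ln(8.54/46.5) = 1.311.

γ ≈ 1.31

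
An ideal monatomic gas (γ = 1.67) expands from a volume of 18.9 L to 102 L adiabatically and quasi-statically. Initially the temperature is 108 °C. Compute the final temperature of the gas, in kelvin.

Adiabatic: T₁V₁^(γ−1) = T₂V₂^(γ−1) ⇒ T₂ = T₁ (V₁/V₂)^(γ−1).
T₁ = 108 °C = 381.1 K.
T₂ = 381.1 × (18.9/102)^(0.67) = 123.2 K.

T₂ ≈ 123 K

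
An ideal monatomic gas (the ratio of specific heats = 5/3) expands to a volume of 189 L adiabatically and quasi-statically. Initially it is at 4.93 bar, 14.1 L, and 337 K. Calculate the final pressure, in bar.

Adiabatic: P₁V₁^γ = P₂V₂^γ ⇒ P₂ = P₁ (V₁/V₂)^γ.
P₂ = 4.93 × (14.1/189)^(5/3) = 0.06518 bar.

P₂ ≈ 0.0652 bar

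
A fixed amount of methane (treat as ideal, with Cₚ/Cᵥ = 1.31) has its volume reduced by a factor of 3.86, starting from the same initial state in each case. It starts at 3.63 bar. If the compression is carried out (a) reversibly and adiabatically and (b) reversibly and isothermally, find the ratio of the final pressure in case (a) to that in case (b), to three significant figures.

P_adiabatic / P_isothermal ≈ 1.52

Isothermal: P_b = P₁(V₁/V₂) = 3.63×3.86.
Adiabatic: P_a = P₁(V₁/V₂)^γ = 3.63×3.86^(1.31).
P_a/P_b = (V₁/V₂)^(γ−1) = 3.86^(0.31) = 1.52.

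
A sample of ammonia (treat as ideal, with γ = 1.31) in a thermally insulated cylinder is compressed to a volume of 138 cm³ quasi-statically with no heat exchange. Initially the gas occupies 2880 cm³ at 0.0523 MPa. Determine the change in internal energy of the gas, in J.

ΔU ≈ 760 J

P₂ = P₁(V₁/V₂)^γ = 0.0523×(2880/138)^(1.31) = 2.799 MPa.
For a reversible adiabat, W_by_gas = (P₁V₁ − P₂V₂)/(γ−1).
W_by = (52300×0.00288 − 2.799×10^6×0.000138) / (0.31) = -760.3 J.
Q = 0 ⇒ ΔU = −W_by = 760.3 J.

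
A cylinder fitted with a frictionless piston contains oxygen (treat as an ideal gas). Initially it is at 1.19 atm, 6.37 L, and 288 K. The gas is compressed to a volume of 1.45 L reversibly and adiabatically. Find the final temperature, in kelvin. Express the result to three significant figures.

T₂ ≈ 521 K

Adiabatic: T₁V₁^(γ−1) = T₂V₂^(γ−1) ⇒ T₂ = T₁ (V₁/V₂)^(γ−1).
γ = 7/5 for a diatomic ideal gas.
T₂ = 288 × (6.37/1.45)^(2/5) = 520.6 K.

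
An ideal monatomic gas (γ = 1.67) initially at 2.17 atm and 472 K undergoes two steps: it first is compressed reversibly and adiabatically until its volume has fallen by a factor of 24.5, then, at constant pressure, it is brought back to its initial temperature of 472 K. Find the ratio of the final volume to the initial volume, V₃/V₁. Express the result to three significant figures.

Adiabatic step: V₂/V₁ = 0.04082; T₂ = T₁·24.5^(0.67) = 4024 K.
Isobaric step: V₃/V₂ = T₃/T₂ = 472/4024.
V₃/V₁ = (V₂/V₁)(V₃/V₂) = 0.04082 × (472/4024) = 0.004787.

V₃/V₁ ≈ 0.00479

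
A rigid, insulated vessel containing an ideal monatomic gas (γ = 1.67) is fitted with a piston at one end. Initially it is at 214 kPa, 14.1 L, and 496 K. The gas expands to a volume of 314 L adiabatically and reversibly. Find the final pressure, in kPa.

Since PV^γ is constant along a reversible adiabat, P₂ = P₁ (V₁/V₂)^γ.
P₂ = 214 × (14.1/314)^(1.67) = 1.202 kPa.

P₂ ≈ 1.20 kPa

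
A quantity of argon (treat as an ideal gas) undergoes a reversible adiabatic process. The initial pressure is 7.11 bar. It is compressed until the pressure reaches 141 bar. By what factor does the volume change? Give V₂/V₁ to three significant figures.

From PV^γ = const, V₂/V₁ = (P₁/P₂)^(1/γ).
For a monatomic ideal gas γ = 5/3.
V₂/V₁ = (7.11/141)^(3/5) = 0.1666.

V₂/V₁ ≈ 0.167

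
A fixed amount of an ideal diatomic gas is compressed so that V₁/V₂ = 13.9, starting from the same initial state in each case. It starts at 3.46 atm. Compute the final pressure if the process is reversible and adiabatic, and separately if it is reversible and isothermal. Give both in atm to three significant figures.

For a diatomic ideal gas γ = 7/5.
Isothermal: P₂ = P₁(V₁/V₂) = 3.46×13.9 = 48.09 atm.
Adiabatic: P₂ = P₁(V₁/V₂)^γ = 3.46×13.9^(7/5) = 137.8 atm.

adiabatic: 138 atm; isothermal: 48.1 atm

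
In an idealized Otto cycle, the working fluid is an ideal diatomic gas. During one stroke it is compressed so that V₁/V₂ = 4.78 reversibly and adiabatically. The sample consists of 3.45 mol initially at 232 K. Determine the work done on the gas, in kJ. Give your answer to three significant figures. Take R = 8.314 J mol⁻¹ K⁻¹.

W ≈ 14.5 kJ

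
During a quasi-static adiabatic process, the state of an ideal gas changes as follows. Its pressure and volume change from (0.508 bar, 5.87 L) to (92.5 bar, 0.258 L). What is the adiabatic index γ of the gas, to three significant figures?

PV^γ = const ⇒ γ = ln(P₂/P₁) / ln(V₁/V₂).
γ = ln(92.5/0.508) / ln(5.87/0.258) = 1.666.

γ ≈ 1.67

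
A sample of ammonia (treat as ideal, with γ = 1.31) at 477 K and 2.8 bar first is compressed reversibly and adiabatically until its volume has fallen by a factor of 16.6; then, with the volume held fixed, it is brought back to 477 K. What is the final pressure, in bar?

Adiabatic step (PV^γ = const): P₂ = 2.8×16.6^(1.31) = 111 bar; T₂ = 477×16.6^(0.31) = 1140 K.
Isochoric: P₃ = P₂(T₃/T₂) = 111 × (477/1140) = 46.48 bar.

P₃ ≈ 46.5 bar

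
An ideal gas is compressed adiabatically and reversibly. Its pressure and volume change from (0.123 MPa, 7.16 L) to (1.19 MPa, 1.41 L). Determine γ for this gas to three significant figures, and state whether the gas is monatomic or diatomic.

PV^γ = const ⇒ γ = ln(P₂/P₁) / ln(V₁/V₂).
γ = ln(1.19/0.123) / ln(7.16/1.41) = 1.397.
γ ≈ 1.40 is close to 7/5, so the gas is diatomic.

γ ≈ 1.40; diatomic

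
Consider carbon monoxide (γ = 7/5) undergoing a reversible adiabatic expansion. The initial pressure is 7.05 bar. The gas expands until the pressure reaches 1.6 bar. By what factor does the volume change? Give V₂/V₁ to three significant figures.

From PV^γ = const, V₂/V₁ = (P₁/P₂)^(1/γ).
V₂/V₁ = (7.05/1.6)^(5/7) = 2.884.

V₂/V₁ ≈ 2.88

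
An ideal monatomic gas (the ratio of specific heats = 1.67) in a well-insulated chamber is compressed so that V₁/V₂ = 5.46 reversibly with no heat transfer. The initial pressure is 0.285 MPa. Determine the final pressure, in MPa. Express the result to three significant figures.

P₂ ≈ 4.85 MPa

Adiabatic: P₁V₁^γ = P₂V₂^γ ⇒ P₂ = P₁ (V₁/V₂)^γ.
P₂ = 0.285 × 5.46^(1.67) = 4.852 MPa.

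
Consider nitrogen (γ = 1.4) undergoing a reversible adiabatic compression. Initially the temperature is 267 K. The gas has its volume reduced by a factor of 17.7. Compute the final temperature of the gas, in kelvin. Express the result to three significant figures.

Adiabatic: T₁V₁^(γ−1) = T₂V₂^(γ−1) ⇒ T₂ = T₁ (V₁/V₂)^(γ−1).
T₂ = 267 × 17.7^(0.4) = 842.8 K.

T₂ ≈ 843 K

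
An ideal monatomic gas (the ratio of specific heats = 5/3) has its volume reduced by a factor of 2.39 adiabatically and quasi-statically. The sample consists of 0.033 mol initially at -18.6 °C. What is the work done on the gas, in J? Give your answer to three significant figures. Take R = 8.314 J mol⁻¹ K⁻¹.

W ≈ 82.5 J

Adiabatic: T₁V₁^(γ−1) = T₂V₂^(γ−1) ⇒ T₂ = T₁ (V₁/V₂)^(γ−1).
T₁ = -18.6 °C = 254.5 K.
T₂ = 254.5 × 2.39^(2/3) = 455 K.
Q = 0, so ΔU = W_on_gas = nCᵥΔT with Cᵥ = R/(γ−1) = 12.47 J/(mol·K).
ΔU = 0.033 × 12.47 × (455 − 254.5) = 82.51 J.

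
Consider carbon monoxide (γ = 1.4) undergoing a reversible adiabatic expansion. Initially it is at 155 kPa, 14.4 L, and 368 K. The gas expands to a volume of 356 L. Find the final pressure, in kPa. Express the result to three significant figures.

P₂ ≈ 1.74 kPa

Since PV^γ is constant along a reversible adiabat, P₂ = P₁ (V₁/V₂)^γ.
P₂ = 155 × (14.4/356)^(1.4) = 1.738 kPa.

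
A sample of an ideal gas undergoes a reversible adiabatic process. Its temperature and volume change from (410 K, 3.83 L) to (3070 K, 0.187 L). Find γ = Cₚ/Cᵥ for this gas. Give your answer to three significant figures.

γ ≈ 1.67

TV^(γ−1) = const ⇒ γ − 1 = ln(T₂/T₁) / ln(V₁/V₂).
γ = 1 + ln(3070/410) / ln(3.83/0.187) = 1.667.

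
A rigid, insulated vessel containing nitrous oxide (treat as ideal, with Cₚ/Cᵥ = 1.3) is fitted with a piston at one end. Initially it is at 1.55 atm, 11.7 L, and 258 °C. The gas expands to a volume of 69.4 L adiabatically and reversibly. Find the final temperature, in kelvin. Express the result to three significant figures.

Adiabatic: T₁V₁^(γ−1) = T₂V₂^(γ−1) ⇒ T₂ = T₁ (V₁/V₂)^(γ−1).
T₁ = 258 °C = 531.1 K.
T₂ = 531.1 × (11.7/69.4)^(0.3) = 311.4 K.

T₂ ≈ 311 K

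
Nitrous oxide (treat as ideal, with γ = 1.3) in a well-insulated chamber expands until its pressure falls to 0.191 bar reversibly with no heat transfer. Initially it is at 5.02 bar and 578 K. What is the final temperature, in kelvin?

T₂ ≈ 272 K

Adiabatic: T₂/T₁ = (P₂/P₁)^((γ−1)/γ).
T₂ = 578 × (0.191/5.02)^(0.231) = 271.8 K.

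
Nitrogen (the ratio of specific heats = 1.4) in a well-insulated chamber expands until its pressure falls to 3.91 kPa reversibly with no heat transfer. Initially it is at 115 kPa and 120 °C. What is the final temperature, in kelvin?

Along an adiabat T P^((1−γ)/γ) is constant, so T₂ = T₁ (P₂/P₁)^((γ−1)/γ).
T₁ = 120 °C = 393.1 K.
T₂ = 393.1 × (3.91/115)^(0.286) = 149.6 K.

T₂ ≈ 150 K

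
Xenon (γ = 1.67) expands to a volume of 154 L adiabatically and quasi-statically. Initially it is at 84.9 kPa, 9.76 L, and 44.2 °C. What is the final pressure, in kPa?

P₂ ≈ 0.847 kPa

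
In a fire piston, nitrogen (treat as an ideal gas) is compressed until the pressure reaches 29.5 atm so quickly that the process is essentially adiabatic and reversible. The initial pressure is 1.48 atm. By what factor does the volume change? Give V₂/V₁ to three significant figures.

From PV^γ = const, V₂/V₁ = (P₁/P₂)^(1/γ).
For a diatomic ideal gas γ = 7/5.
V₂/V₁ = (1.48/29.5)^(5/7) = 0.118.

V₂/V₁ ≈ 0.118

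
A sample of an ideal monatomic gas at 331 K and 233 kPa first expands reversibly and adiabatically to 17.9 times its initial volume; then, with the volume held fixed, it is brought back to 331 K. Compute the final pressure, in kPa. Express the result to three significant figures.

P₃ ≈ 13.0 kPa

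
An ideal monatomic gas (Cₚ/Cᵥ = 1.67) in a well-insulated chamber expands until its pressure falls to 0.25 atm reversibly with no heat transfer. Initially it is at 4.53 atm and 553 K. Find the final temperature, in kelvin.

T₂ ≈ 173 K

Adiabatic: T₂/T₁ = (P₂/P₁)^((γ−1)/γ).
T₂ = 553 × (0.25/4.53)^(0.401) = 173 K.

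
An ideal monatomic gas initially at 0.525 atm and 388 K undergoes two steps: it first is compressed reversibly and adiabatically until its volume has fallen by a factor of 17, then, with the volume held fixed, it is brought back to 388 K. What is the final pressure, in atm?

P₃ ≈ 8.93 atm

For a monatomic ideal gas γ = 5/3.
Adiabatic step (PV^γ = const): P₂ = 0.525×17^(5/3) = 59.01 atm; T₂ = 388×17^(2/3) = 2565 K.
Isochoric: P₃ = P₂(T₃/T₂) = 59.01 × (388/2565) = 8.925 atm.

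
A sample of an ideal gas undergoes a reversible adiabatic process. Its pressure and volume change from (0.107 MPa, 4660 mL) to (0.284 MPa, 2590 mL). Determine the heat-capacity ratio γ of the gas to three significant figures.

PV^γ = const ⇒ γ = ln(P₂/P₁) / ln(V₁/V₂).
γ = ln(0.284/0.107) / ln(4660/2590) = 1.662.

γ ≈ 1.66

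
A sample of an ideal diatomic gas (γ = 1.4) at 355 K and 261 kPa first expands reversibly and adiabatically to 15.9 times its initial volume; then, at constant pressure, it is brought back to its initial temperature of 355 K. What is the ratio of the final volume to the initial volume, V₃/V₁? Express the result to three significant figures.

Adiabatic step: V₂/V₁ = 15.9; T₂ = T₁·(1/15.9)^(0.4) = 117.4 K.
Isobaric step: V₃/V₂ = T₃/T₂ = 355/117.4.
V₃/V₁ = (V₂/V₁)(V₃/V₂) = 15.9 × (355/117.4) = 48.08.

V₃/V₁ ≈ 48.1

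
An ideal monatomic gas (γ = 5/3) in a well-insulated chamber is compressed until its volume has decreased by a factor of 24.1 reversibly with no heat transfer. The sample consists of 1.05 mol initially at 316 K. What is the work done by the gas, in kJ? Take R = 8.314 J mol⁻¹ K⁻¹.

W ≈ -30.4 kJ

Adiabatic: T₁V₁^(γ−1) = T₂V₂^(γ−1) ⇒ T₂ = T₁ (V₁/V₂)^(γ−1).
T₂ = 316 × 24.1^(2/3) = 2637 K.
Q = 0, so ΔU = W_on_gas = nCᵥΔT with Cᵥ = R/(γ−1) = 12.47 J/(mol·K).
ΔU = 1.05 × 12.47 × (2637 − 316) = 30390 J.
Work done by the gas = −ΔU = -30390 J.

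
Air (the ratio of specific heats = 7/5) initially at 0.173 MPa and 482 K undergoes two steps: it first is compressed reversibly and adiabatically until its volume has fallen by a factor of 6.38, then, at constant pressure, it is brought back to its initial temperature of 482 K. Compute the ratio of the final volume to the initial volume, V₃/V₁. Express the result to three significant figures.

Adiabatic step: V₂/V₁ = 0.1567; T₂ = T₁·6.38^(2/5) = 1012 K.
Isobaric step: V₃/V₂ = T₃/T₂ = 482/1012.
V₃/V₁ = (V₂/V₁)(V₃/V₂) = 0.1567 × (482/1012) = 0.07469.

V₃/V₁ ≈ 0.0747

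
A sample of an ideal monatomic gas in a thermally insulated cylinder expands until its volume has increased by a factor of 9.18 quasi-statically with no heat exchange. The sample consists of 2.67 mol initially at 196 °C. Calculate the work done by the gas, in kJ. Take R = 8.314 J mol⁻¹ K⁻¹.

W ≈ 12.1 kJ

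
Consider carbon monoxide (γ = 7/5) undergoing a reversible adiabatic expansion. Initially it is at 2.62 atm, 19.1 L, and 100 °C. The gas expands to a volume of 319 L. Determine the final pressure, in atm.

P₂ ≈ 0.0509 atm

Adiabatic: P₁V₁^γ = P₂V₂^γ ⇒ P₂ = P₁ (V₁/V₂)^γ.
P₂ = 2.62 × (19.1/319)^(7/5) = 0.05087 atm.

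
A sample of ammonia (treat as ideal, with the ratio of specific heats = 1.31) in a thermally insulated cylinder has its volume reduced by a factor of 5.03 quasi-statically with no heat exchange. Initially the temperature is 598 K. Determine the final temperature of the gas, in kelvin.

Adiabatic: T₁V₁^(γ−1) = T₂V₂^(γ−1) ⇒ T₂ = T₁ (V₁/V₂)^(γ−1).
T₂ = 598 × 5.03^(0.31) = 986.7 K.

T₂ ≈ 987 K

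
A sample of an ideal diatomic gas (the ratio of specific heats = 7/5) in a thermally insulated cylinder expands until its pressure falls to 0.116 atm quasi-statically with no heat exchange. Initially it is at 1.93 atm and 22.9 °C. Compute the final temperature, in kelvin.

Along an adiabat T P^((1−γ)/γ) is constant, so T₂ = T₁ (P₂/P₁)^((γ−1)/γ).
T₁ = 22.9 °C = 296 K.
T₂ = 296 × (0.116/1.93)^(2/7) = 132.6 K.

T₂ ≈ 133 K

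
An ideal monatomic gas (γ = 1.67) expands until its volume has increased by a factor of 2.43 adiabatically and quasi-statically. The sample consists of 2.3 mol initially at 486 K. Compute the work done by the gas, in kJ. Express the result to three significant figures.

W ≈ 6.22 kJ

For a reversible adiabat TV^(γ−1) is constant, so T₂ = T₁ (V₁/V₂)^(γ−1).
T₂ = 486 × (1/2.43)^(0.67) = 268.1 K.
Q = 0, so ΔU = W_on_gas = nCᵥΔT with Cᵥ = R/(γ−1) = 12.41 J/(mol·K).
ΔU = 2.3 × 12.41 × (268.1 − 486) = -6219 J.
Work done by the gas = −ΔU = 6219 J.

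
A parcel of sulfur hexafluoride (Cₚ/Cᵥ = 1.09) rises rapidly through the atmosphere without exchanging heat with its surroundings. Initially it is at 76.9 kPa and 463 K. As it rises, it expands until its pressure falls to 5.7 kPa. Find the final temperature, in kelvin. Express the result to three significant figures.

T₂ ≈ 373 K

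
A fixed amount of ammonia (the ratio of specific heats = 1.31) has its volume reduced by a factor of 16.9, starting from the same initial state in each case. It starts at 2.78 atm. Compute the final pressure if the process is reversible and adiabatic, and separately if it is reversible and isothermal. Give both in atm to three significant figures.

Isothermal: P₂ = P₁(V₁/V₂) = 2.78×16.9 = 46.98 atm.
Adiabatic: P₂ = P₁(V₁/V₂)^γ = 2.78×16.9^(1.31) = 112.9 atm.

adiabatic: 113 atm; isothermal: 47.0 atm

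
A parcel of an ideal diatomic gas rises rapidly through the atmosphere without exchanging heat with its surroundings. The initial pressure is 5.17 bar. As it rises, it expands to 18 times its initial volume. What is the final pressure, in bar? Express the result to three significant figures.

P₂ ≈ 0.0904 bar

Adiabatic: P₁V₁^γ = P₂V₂^γ ⇒ P₂ = P₁ (V₁/V₂)^γ.
For a diatomic ideal gas γ = 7/5.
P₂ = 5.17 × (1/18)^(7/5) = 0.09039 bar.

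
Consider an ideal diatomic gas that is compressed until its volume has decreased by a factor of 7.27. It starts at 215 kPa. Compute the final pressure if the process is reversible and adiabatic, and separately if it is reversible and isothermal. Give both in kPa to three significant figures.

For a diatomic ideal gas γ = 7/5.
Isothermal: P₂ = P₁(V₁/V₂) = 215×7.27 = 1563 kPa.
Adiabatic: P₂ = P₁(V₁/V₂)^γ = 215×7.27^(7/5) = 3456 kPa.

adiabatic: 3460 kPa; isothermal: 1560 kPa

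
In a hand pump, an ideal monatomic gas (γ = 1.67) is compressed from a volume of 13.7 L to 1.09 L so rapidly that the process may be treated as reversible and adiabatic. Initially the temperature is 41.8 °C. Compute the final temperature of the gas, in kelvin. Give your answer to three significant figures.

T₂ ≈ 1720 K

For a reversible adiabat TV^(γ−1) is constant, so T₂ = T₁ (V₁/V₂)^(γ−1).
T₁ = 41.8 °C = 314.9 K.
T₂ = 314.9 × (13.7/1.09)^(0.67) = 1717 K.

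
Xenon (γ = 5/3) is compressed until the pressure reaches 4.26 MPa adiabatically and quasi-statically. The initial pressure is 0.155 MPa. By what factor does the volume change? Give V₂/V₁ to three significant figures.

From PV^γ = const, V₂/V₁ = (P₁/P₂)^(1/γ).
V₂/V₁ = (0.155/4.26)^(3/5) = 0.1369.

V₂/V₁ ≈ 0.137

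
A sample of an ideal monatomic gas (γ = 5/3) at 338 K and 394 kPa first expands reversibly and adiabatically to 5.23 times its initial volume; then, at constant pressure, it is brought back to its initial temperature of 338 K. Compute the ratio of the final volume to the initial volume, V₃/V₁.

Adiabatic step: V₂/V₁ = 5.23; T₂ = T₁·(1/5.23)^(2/3) = 112.2 K.
Isobaric step: V₃/V₂ = T₃/T₂ = 338/112.2.
V₃/V₁ = (V₂/V₁)(V₃/V₂) = 5.23 × (338/112.2) = 15.76.

V₃/V₁ ≈ 15.8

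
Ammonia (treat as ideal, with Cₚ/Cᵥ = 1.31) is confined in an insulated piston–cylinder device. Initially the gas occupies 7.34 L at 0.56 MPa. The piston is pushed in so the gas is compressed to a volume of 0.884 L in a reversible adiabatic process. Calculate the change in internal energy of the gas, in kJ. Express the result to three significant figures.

ΔU ≈ 12.3 kJ

P₂ = P₁(V₁/V₂)^γ = 0.56×(7.34/0.884)^(1.31) = 8.962 MPa.
For a reversible adiabat, W_by_gas = (P₁V₁ − P₂V₂)/(γ−1).
W_by = (560000×0.00734 − 8.962×10^6×0.000884) / (0.31) = -12300 J.
Q = 0 ⇒ ΔU = −W_by = 12300 J.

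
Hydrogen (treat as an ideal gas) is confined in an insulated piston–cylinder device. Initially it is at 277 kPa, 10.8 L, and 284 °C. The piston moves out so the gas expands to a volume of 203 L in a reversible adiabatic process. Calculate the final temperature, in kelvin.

T₂ ≈ 172 K

For a reversible adiabat TV^(γ−1) is constant, so T₂ = T₁ (V₁/V₂)^(γ−1).
γ = 7/5 for a diatomic ideal gas.
T₁ = 284 °C = 557.1 K.
T₂ = 557.1 × (10.8/203)^(2/5) = 172.3 K.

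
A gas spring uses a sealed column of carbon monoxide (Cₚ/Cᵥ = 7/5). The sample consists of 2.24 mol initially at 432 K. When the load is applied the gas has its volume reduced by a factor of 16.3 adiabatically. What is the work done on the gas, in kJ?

W ≈ 41.3 kJ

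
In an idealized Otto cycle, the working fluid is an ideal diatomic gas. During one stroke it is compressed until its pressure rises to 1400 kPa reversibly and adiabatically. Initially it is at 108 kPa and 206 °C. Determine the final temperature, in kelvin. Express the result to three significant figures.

T₂ ≈ 996 K

Adiabatic: T₂/T₁ = (P₂/P₁)^((γ−1)/γ).
For a diatomic ideal gas γ = 7/5, so (γ−1)/γ = 2/7.
T₁ = 206 °C = 479.1 K.
T₂ = 479.1 × (1400/108)^(2/7) = 996.3 K.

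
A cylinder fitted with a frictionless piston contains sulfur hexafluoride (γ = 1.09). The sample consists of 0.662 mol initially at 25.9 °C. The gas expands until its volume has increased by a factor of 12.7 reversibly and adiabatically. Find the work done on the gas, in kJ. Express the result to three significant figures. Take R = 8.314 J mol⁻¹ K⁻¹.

Adiabatic: T₁V₁^(γ−1) = T₂V₂^(γ−1) ⇒ T₂ = T₁ (V₁/V₂)^(γ−1).
T₁ = 25.9 °C = 299 K.
T₂ = 299 × (1/12.7)^(0.09) = 237.9 K.
Q = 0, so ΔU = W_on_gas = nCᵥΔT with Cᵥ = R/(γ−1) = 92.38 J/(mol·K).
ΔU = 0.662 × 92.38 × (237.9 − 299) = -3739 J.

W ≈ -3.74 kJ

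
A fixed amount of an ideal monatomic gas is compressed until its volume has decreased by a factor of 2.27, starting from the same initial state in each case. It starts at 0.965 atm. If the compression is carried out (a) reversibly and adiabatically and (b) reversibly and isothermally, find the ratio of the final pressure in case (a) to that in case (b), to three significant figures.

P_adiabatic / P_isothermal ≈ 1.73

For a monatomic ideal gas γ = 5/3.
Isothermal: P_b = P₁(V₁/V₂) = 0.965×2.27.
Adiabatic: P_a = P₁(V₁/V₂)^γ = 0.965×2.27^(5/3).
P_a/P_b = (V₁/V₂)^(γ−1) = 2.27^(2/3) = 1.727.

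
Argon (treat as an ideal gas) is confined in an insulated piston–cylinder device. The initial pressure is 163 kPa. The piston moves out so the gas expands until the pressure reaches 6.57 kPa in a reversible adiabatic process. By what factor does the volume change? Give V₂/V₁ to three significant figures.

V₂/V₁ ≈ 6.87

From PV^γ = const, V₂/V₁ = (P₁/P₂)^(1/γ).
For a monatomic ideal gas γ = 5/3.
V₂/V₁ = (163/6.57)^(3/5) = 6.867.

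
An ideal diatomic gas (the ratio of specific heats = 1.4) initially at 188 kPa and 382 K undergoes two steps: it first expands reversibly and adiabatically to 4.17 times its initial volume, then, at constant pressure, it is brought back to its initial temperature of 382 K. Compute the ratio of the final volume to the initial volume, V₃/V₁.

Adiabatic step: V₂/V₁ = 4.17; T₂ = T₁·(1/4.17)^(0.4) = 215.8 K.
Isobaric step: V₃/V₂ = T₃/T₂ = 382/215.8.
V₃/V₁ = (V₂/V₁)(V₃/V₂) = 4.17 × (382/215.8) = 7.382.

V₃/V₁ ≈ 7.38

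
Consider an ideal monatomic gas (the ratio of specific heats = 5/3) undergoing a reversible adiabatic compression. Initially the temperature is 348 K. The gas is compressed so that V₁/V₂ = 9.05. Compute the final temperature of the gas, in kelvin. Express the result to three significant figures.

T₂ ≈ 1510 K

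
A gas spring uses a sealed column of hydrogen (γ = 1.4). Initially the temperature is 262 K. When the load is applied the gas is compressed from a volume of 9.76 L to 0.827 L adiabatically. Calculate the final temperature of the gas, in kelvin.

T₂ ≈ 703 K

Adiabatic: T₁V₁^(γ−1) = T₂V₂^(γ−1) ⇒ T₂ = T₁ (V₁/V₂)^(γ−1).
T₂ = 262 × (9.76/0.827)^(0.4) = 703.2 K.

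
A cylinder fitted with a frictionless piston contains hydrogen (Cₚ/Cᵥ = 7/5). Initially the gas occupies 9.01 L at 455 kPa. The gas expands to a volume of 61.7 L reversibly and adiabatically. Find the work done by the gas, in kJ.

P₂ = P₁(V₁/V₂)^γ = 455×(9.01/61.7)^(7/5) = 30.78 kPa.
For a reversible adiabat, W_by_gas = (P₁V₁ − P₂V₂)/(γ−1).
W_by = (455000×0.00901 − 30780×0.0617) / (2/5) = 5502 J.

W ≈ 5.50 kJ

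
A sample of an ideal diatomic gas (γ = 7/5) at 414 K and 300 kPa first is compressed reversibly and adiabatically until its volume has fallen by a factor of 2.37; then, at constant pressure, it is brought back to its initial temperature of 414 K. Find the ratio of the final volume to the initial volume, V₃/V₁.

V₃/V₁ ≈ 0.299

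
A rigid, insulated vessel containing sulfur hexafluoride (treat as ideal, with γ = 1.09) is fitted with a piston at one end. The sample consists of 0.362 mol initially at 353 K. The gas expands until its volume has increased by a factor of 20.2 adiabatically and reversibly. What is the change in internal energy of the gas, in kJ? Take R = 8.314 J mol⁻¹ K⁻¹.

ΔU ≈ -2.80 kJ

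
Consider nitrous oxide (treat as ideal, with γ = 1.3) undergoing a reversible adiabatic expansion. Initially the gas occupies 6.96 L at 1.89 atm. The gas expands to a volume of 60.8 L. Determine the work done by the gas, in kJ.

W ≈ 2.12 kJ

P₂ = P₁(V₁/V₂)^γ = 1.89×(6.96/60.8)^(1.3) = 0.1129 atm.
For a reversible adiabat, W_by_gas = (P₁V₁ − P₂V₂)/(γ−1).
W_by = (191500×0.00696 − 11440×0.0608) / (0.3) = 2124 J.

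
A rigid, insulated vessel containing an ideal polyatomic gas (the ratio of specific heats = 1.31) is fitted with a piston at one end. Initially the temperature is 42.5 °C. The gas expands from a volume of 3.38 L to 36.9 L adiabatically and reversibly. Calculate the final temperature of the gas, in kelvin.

T₂ ≈ 150 K

For a reversible adiabat TV^(γ−1) is constant, so T₂ = T₁ (V₁/V₂)^(γ−1).
T₁ = 42.5 °C = 315.6 K.
T₂ = 315.6 × (3.38/36.9)^(0.31) = 150.4 K.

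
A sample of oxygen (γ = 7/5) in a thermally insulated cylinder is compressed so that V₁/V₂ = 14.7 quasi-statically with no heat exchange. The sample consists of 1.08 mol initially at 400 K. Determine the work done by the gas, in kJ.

For a reversible adiabat TV^(γ−1) is constant, so T₂ = T₁ (V₁/V₂)^(γ−1).
T₂ = 400 × 14.7^(2/5) = 1172 K.
Q = 0, so ΔU = W_on_gas = nCᵥΔT with Cᵥ = R/(γ−1) = 20.79 J/(mol·K).
ΔU = 1.08 × 20.79 × (1172 − 400) = 17330 J.
Work done by the gas = −ΔU = -17330 J.

W ≈ -17.3 kJ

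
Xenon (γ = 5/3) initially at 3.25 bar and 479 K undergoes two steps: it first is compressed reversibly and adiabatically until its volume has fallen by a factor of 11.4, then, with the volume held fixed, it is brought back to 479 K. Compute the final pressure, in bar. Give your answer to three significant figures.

P₃ ≈ 37.1 bar

Adiabatic step (PV^γ = const): P₂ = 3.25×11.4^(5/3) = 187.7 bar; T₂ = 479×11.4^(2/3) = 2426 K.
Isochoric: P₃ = P₂(T₃/T₂) = 187.7 × (479/2426) = 37.05 bar.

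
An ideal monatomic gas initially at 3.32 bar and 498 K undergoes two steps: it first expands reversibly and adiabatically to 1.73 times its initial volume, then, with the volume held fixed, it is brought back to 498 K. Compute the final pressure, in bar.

P₃ ≈ 1.92 bar

For a monatomic ideal gas γ = 5/3.
Adiabatic step (PV^γ = const): P₂ = 3.32×(1/1.73)^(5/3) = 1.332 bar; T₂ = 498×(1/1.73)^(2/3) = 345.6 K.
Isochoric: P₃ = P₂(T₃/T₂) = 1.332 × (498/345.6) = 1.919 bar.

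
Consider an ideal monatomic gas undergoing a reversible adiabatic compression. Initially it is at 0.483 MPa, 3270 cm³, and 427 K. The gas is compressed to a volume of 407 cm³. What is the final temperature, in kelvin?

For a reversible adiabat TV^(γ−1) is constant, so T₂ = T₁ (V₁/V₂)^(γ−1).
γ = 5/3 for a monatomic ideal gas.
T₂ = 427 × (3270/407)^(2/3) = 1713 K.

T₂ ≈ 1710 K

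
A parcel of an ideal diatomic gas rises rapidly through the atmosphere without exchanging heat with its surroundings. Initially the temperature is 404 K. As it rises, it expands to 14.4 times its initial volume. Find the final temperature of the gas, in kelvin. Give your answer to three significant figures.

T₂ ≈ 139 K

For a reversible adiabat TV^(γ−1) is constant, so T₂ = T₁ (V₁/V₂)^(γ−1).
For a diatomic ideal gas γ = 7/5, so γ−1 = 2/5.
T₂ = 404 × (1/14.4)^(2/5) = 139 K.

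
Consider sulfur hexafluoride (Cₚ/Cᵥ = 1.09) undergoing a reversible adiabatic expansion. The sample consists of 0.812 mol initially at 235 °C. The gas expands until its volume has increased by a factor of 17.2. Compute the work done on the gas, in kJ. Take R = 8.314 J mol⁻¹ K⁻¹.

For a reversible adiabat TV^(γ−1) is constant, so T₂ = T₁ (V₁/V₂)^(γ−1).
T₁ = 235 °C = 508.1 K.
T₂ = 508.1 × (1/17.2)^(0.09) = 393.4 K.
Q = 0, so ΔU = W_on_gas = nCᵥΔT with Cᵥ = R/(γ−1) = 92.38 J/(mol·K).
ΔU = 0.812 × 92.38 × (393.4 − 508.1) = -8610 J.

W ≈ -8.61 kJ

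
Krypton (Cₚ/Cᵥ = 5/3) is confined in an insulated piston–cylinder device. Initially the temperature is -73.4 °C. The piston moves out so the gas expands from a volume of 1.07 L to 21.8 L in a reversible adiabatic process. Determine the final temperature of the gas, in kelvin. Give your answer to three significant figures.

For a reversible adiabat TV^(γ−1) is constant, so T₂ = T₁ (V₁/V₂)^(γ−1).
T₁ = -73.4 °C = 199.7 K.
T₂ = 199.7 × (1.07/21.8)^(2/3) = 26.78 K.

T₂ ≈ 26.8 K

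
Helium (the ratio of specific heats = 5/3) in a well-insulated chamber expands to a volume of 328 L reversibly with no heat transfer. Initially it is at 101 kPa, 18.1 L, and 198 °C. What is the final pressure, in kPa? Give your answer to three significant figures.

Adiabatic: P₁V₁^γ = P₂V₂^γ ⇒ P₂ = P₁ (V₁/V₂)^γ.
P₂ = 101 × (18.1/328)^(5/3) = 0.8078 kPa.

P₂ ≈ 0.808 kPa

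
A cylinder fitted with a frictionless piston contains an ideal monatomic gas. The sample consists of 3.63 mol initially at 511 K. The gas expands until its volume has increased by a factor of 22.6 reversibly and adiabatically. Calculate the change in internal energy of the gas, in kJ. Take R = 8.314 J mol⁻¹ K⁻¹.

ΔU ≈ -20.2 kJ

Adiabatic: T₁V₁^(γ−1) = T₂V₂^(γ−1) ⇒ T₂ = T₁ (V₁/V₂)^(γ−1).
γ = 5/3 for a monatomic ideal gas, so γ−1 = 2/3.
T₂ = 511 × (1/22.6)^(2/3) = 63.93 K.
Q = 0, so ΔU = W_on_gas = nCᵥΔT with Cᵥ = R/(γ−1) = 12.47 J/(mol·K).
ΔU = 3.63 × 12.47 × (63.93 − 511) = -20240 J.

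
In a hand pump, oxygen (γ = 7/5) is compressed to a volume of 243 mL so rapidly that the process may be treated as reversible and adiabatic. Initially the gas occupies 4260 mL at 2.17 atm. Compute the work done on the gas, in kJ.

W ≈ 5.02 kJ

P₂ = P₁(V₁/V₂)^γ = 2.17×(4260/243)^(7/5) = 119.6 atm.
For a reversible adiabat, W_by_gas = (P₁V₁ − P₂V₂)/(γ−1).
W_by = (219900×0.00426 − 1.212×10^7×0.000243) / (2/5) = -5021 J.
W_on_gas = −W_by = 5021 J.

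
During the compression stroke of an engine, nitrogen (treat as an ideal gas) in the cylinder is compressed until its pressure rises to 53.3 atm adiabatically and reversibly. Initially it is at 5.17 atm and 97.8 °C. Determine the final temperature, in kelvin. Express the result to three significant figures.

T₂ ≈ 722 K

Along an adiabat T P^((1−γ)/γ) is constant, so T₂ = T₁ (P₂/P₁)^((γ−1)/γ).
For a diatomic ideal gas γ = 7/5, so (γ−1)/γ = 2/7.
T₁ = 97.8 °C = 370.9 K.
T₂ = 370.9 × (53.3/5.17)^(2/7) = 722.5 K.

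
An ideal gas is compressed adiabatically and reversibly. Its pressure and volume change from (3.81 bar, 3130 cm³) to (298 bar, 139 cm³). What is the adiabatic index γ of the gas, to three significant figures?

PV^γ = const ⇒ γ = ln(P₂/P₁) / ln(V₁/V₂).
γ = ln(298/3.81) / ln(3130/139) = 1.4.

γ ≈ 1.40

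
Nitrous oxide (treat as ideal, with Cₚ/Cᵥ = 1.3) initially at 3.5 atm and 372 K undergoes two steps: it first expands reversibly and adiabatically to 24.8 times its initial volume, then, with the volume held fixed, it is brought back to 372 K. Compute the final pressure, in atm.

Adiabatic step (PV^γ = const): P₂ = 3.5×(1/24.8)^(1.3) = 0.05386 atm; T₂ = 372×(1/24.8)^(0.3) = 142 K.
Isochoric: P₃ = P₂(T₃/T₂) = 0.05386 × (372/142) = 0.1411 atm.

P₃ ≈ 0.141 atm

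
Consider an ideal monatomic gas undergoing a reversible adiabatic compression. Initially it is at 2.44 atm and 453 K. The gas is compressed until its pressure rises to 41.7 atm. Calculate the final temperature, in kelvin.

Adiabatic: T₂/T₁ = (P₂/P₁)^((γ−1)/γ).
For a monatomic ideal gas γ = 5/3, so (γ−1)/γ = 2/5.
T₂ = 453 × (41.7/2.44)^(2/5) = 1410 K.

T₂ ≈ 1410 K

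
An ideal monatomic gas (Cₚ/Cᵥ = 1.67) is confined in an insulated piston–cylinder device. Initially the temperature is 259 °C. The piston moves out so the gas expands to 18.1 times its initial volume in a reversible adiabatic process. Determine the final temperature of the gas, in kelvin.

T₂ ≈ 76.5 K

For a reversible adiabat TV^(γ−1) is constant, so T₂ = T₁ (V₁/V₂)^(γ−1).
T₁ = 259 °C = 532.1 K.
T₂ = 532.1 × (1/18.1)^(0.67) = 76.45 K.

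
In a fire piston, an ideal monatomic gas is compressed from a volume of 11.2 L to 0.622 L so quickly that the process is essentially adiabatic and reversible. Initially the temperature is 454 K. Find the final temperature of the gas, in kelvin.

For a reversible adiabat TV^(γ−1) is constant, so T₂ = T₁ (V₁/V₂)^(γ−1).
For a monatomic ideal gas γ = 5/3, so γ−1 = 2/3.
T₂ = 454 × (11.2/0.622)^(2/3) = 3119 K.

T₂ ≈ 3120 K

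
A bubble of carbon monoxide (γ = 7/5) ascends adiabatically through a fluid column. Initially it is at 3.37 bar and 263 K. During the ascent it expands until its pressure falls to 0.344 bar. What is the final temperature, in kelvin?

Adiabatic: T₂/T₁ = (P₂/P₁)^((γ−1)/γ).
T₂ = 263 × (0.344/3.37)^(2/7) = 137 K.

T₂ ≈ 137 K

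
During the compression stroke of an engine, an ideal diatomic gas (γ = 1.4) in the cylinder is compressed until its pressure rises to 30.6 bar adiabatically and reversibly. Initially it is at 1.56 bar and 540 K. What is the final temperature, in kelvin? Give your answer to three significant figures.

T₂ ≈ 1260 K

Adiabatic: T₂/T₁ = (P₂/P₁)^((γ−1)/γ).
T₂ = 540 × (30.6/1.56)^(0.286) = 1264 K.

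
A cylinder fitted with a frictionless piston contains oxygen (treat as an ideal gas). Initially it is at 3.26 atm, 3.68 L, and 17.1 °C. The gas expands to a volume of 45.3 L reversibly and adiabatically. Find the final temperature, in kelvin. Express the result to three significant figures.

Adiabatic: T₁V₁^(γ−1) = T₂V₂^(γ−1) ⇒ T₂ = T₁ (V₁/V₂)^(γ−1).
γ = 7/5 for a diatomic ideal gas.
T₁ = 17.1 °C = 290.2 K.
T₂ = 290.2 × (3.68/45.3)^(2/5) = 106.3 K.

T₂ ≈ 106 K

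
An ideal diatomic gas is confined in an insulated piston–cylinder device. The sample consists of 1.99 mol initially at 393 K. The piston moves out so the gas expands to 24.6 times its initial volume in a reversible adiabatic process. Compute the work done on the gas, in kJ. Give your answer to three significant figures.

W ≈ -11.7 kJ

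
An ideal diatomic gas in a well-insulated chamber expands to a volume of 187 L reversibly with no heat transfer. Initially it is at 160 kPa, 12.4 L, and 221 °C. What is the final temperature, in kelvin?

T₂ ≈ 167 K

For a reversible adiabat TV^(γ−1) is constant, so T₂ = T₁ (V₁/V₂)^(γ−1).
γ = 7/5 for a diatomic ideal gas.
T₁ = 221 °C = 494.1 K.
T₂ = 494.1 × (12.4/187)^(2/5) = 166.9 K.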